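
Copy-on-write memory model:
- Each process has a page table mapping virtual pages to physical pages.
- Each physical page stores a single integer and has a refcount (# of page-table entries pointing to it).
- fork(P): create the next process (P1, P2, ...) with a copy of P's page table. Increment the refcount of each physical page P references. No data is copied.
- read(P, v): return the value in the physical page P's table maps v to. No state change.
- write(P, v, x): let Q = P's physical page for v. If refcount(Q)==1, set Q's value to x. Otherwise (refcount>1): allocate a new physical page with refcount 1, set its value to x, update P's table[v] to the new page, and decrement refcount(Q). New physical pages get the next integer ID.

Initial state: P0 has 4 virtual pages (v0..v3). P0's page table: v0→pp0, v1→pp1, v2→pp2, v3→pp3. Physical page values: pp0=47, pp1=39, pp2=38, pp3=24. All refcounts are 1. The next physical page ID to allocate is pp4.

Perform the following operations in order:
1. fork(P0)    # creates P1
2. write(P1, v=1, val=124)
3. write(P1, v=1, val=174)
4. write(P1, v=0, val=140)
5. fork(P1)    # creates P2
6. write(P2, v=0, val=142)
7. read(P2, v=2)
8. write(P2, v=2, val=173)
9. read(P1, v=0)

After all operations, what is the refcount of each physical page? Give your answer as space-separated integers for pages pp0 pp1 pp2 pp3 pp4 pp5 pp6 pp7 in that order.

Op 1: fork(P0) -> P1. 4 ppages; refcounts: pp0:2 pp1:2 pp2:2 pp3:2
Op 2: write(P1, v1, 124). refcount(pp1)=2>1 -> COPY to pp4. 5 ppages; refcounts: pp0:2 pp1:1 pp2:2 pp3:2 pp4:1
Op 3: write(P1, v1, 174). refcount(pp4)=1 -> write in place. 5 ppages; refcounts: pp0:2 pp1:1 pp2:2 pp3:2 pp4:1
Op 4: write(P1, v0, 140). refcount(pp0)=2>1 -> COPY to pp5. 6 ppages; refcounts: pp0:1 pp1:1 pp2:2 pp3:2 pp4:1 pp5:1
Op 5: fork(P1) -> P2. 6 ppages; refcounts: pp0:1 pp1:1 pp2:3 pp3:3 pp4:2 pp5:2
Op 6: write(P2, v0, 142). refcount(pp5)=2>1 -> COPY to pp6. 7 ppages; refcounts: pp0:1 pp1:1 pp2:3 pp3:3 pp4:2 pp5:1 pp6:1
Op 7: read(P2, v2) -> 38. No state change.
Op 8: write(P2, v2, 173). refcount(pp2)=3>1 -> COPY to pp7. 8 ppages; refcounts: pp0:1 pp1:1 pp2:2 pp3:3 pp4:2 pp5:1 pp6:1 pp7:1
Op 9: read(P1, v0) -> 140. No state change.

Answer: 1 1 2 3 2 1 1 1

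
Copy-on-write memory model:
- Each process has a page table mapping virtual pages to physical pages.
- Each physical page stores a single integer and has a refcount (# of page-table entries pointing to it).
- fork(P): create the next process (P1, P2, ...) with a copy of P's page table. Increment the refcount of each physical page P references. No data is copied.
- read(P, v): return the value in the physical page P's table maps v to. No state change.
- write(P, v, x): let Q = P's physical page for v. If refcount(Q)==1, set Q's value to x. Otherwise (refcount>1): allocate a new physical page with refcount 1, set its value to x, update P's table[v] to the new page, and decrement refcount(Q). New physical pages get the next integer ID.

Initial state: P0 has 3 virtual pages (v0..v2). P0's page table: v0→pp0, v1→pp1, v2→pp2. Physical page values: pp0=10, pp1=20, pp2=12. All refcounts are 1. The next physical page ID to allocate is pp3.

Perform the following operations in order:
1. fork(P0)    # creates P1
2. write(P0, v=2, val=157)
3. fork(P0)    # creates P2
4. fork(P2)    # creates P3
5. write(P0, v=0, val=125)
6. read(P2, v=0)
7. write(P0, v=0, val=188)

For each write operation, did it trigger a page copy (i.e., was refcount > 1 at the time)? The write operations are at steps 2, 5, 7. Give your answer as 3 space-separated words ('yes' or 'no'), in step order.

Op 1: fork(P0) -> P1. 3 ppages; refcounts: pp0:2 pp1:2 pp2:2
Op 2: write(P0, v2, 157). refcount(pp2)=2>1 -> COPY to pp3. 4 ppages; refcounts: pp0:2 pp1:2 pp2:1 pp3:1
Op 3: fork(P0) -> P2. 4 ppages; refcounts: pp0:3 pp1:3 pp2:1 pp3:2
Op 4: fork(P2) -> P3. 4 ppages; refcounts: pp0:4 pp1:4 pp2:1 pp3:3
Op 5: write(P0, v0, 125). refcount(pp0)=4>1 -> COPY to pp4. 5 ppages; refcounts: pp0:3 pp1:4 pp2:1 pp3:3 pp4:1
Op 6: read(P2, v0) -> 10. No state change.
Op 7: write(P0, v0, 188). refcount(pp4)=1 -> write in place. 5 ppages; refcounts: pp0:3 pp1:4 pp2:1 pp3:3 pp4:1

yes yes no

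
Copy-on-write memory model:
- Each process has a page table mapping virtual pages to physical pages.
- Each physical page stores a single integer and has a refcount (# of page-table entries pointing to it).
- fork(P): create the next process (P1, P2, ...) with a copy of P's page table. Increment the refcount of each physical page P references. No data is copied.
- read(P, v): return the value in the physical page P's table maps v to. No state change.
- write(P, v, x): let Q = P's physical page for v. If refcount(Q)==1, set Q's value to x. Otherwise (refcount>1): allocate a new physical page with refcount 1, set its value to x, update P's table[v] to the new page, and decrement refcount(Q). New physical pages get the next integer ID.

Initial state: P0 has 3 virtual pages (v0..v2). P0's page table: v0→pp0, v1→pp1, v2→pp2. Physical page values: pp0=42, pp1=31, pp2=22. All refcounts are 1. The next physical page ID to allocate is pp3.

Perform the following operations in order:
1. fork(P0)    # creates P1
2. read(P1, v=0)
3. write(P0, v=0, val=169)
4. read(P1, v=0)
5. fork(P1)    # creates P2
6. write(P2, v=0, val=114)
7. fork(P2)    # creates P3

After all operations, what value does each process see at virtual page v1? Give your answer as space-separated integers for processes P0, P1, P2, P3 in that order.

Answer: 31 31 31 31

Derivation:
Op 1: fork(P0) -> P1. 3 ppages; refcounts: pp0:2 pp1:2 pp2:2
Op 2: read(P1, v0) -> 42. No state change.
Op 3: write(P0, v0, 169). refcount(pp0)=2>1 -> COPY to pp3. 4 ppages; refcounts: pp0:1 pp1:2 pp2:2 pp3:1
Op 4: read(P1, v0) -> 42. No state change.
Op 5: fork(P1) -> P2. 4 ppages; refcounts: pp0:2 pp1:3 pp2:3 pp3:1
Op 6: write(P2, v0, 114). refcount(pp0)=2>1 -> COPY to pp4. 5 ppages; refcounts: pp0:1 pp1:3 pp2:3 pp3:1 pp4:1
Op 7: fork(P2) -> P3. 5 ppages; refcounts: pp0:1 pp1:4 pp2:4 pp3:1 pp4:2
P0: v1 -> pp1 = 31
P1: v1 -> pp1 = 31
P2: v1 -> pp1 = 31
P3: v1 -> pp1 = 31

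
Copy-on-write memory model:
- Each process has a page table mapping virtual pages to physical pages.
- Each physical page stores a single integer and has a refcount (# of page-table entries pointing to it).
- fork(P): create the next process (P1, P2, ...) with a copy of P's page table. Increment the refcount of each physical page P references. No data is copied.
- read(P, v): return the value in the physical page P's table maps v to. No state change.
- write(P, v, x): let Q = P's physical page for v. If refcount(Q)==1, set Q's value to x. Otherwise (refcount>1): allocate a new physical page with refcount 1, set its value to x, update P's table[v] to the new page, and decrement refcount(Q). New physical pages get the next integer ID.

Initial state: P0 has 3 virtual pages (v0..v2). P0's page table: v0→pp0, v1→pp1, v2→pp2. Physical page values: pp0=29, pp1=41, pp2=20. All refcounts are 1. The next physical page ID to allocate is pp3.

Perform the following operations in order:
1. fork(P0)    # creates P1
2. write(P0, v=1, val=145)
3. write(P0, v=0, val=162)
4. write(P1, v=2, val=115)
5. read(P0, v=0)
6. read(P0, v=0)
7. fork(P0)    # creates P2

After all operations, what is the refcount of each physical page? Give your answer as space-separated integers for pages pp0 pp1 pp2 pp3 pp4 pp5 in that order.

Op 1: fork(P0) -> P1. 3 ppages; refcounts: pp0:2 pp1:2 pp2:2
Op 2: write(P0, v1, 145). refcount(pp1)=2>1 -> COPY to pp3. 4 ppages; refcounts: pp0:2 pp1:1 pp2:2 pp3:1
Op 3: write(P0, v0, 162). refcount(pp0)=2>1 -> COPY to pp4. 5 ppages; refcounts: pp0:1 pp1:1 pp2:2 pp3:1 pp4:1
Op 4: write(P1, v2, 115). refcount(pp2)=2>1 -> COPY to pp5. 6 ppages; refcounts: pp0:1 pp1:1 pp2:1 pp3:1 pp4:1 pp5:1
Op 5: read(P0, v0) -> 162. No state change.
Op 6: read(P0, v0) -> 162. No state change.
Op 7: fork(P0) -> P2. 6 ppages; refcounts: pp0:1 pp1:1 pp2:2 pp3:2 pp4:2 pp5:1

Answer: 1 1 2 2 2 1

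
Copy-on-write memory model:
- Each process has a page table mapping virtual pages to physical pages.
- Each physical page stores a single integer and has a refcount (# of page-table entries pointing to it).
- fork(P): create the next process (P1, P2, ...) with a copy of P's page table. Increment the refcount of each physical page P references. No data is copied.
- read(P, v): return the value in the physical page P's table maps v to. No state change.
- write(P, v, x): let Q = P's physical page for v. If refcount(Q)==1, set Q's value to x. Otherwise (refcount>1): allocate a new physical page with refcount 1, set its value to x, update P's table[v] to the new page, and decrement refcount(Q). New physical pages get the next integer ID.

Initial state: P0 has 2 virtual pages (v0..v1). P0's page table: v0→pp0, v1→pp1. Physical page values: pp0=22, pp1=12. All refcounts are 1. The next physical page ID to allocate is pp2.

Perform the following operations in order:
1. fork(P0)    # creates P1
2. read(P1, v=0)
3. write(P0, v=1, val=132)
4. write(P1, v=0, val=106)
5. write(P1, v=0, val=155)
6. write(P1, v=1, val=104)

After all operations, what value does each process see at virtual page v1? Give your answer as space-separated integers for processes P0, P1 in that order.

Op 1: fork(P0) -> P1. 2 ppages; refcounts: pp0:2 pp1:2
Op 2: read(P1, v0) -> 22. No state change.
Op 3: write(P0, v1, 132). refcount(pp1)=2>1 -> COPY to pp2. 3 ppages; refcounts: pp0:2 pp1:1 pp2:1
Op 4: write(P1, v0, 106). refcount(pp0)=2>1 -> COPY to pp3. 4 ppages; refcounts: pp0:1 pp1:1 pp2:1 pp3:1
Op 5: write(P1, v0, 155). refcount(pp3)=1 -> write in place. 4 ppages; refcounts: pp0:1 pp1:1 pp2:1 pp3:1
Op 6: write(P1, v1, 104). refcount(pp1)=1 -> write in place. 4 ppages; refcounts: pp0:1 pp1:1 pp2:1 pp3:1
P0: v1 -> pp2 = 132
P1: v1 -> pp1 = 104

Answer: 132 104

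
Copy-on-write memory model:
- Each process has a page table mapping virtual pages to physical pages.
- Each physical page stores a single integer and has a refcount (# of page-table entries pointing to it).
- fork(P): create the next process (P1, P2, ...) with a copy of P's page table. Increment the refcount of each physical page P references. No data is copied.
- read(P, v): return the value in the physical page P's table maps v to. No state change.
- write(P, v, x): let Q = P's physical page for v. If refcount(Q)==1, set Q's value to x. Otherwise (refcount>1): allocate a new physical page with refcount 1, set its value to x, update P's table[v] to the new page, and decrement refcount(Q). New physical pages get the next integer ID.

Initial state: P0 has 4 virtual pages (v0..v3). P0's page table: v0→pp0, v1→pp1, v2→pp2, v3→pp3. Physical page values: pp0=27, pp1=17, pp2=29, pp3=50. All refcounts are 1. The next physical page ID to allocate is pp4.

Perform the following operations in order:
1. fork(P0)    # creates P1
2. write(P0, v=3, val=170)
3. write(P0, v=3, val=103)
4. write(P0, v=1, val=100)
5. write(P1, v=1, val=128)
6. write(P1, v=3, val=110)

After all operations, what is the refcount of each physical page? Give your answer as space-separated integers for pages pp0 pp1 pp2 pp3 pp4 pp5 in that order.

Op 1: fork(P0) -> P1. 4 ppages; refcounts: pp0:2 pp1:2 pp2:2 pp3:2
Op 2: write(P0, v3, 170). refcount(pp3)=2>1 -> COPY to pp4. 5 ppages; refcounts: pp0:2 pp1:2 pp2:2 pp3:1 pp4:1
Op 3: write(P0, v3, 103). refcount(pp4)=1 -> write in place. 5 ppages; refcounts: pp0:2 pp1:2 pp2:2 pp3:1 pp4:1
Op 4: write(P0, v1, 100). refcount(pp1)=2>1 -> COPY to pp5. 6 ppages; refcounts: pp0:2 pp1:1 pp2:2 pp3:1 pp4:1 pp5:1
Op 5: write(P1, v1, 128). refcount(pp1)=1 -> write in place. 6 ppages; refcounts: pp0:2 pp1:1 pp2:2 pp3:1 pp4:1 pp5:1
Op 6: write(P1, v3, 110). refcount(pp3)=1 -> write in place. 6 ppages; refcounts: pp0:2 pp1:1 pp2:2 pp3:1 pp4:1 pp5:1

Answer: 2 1 2 1 1 1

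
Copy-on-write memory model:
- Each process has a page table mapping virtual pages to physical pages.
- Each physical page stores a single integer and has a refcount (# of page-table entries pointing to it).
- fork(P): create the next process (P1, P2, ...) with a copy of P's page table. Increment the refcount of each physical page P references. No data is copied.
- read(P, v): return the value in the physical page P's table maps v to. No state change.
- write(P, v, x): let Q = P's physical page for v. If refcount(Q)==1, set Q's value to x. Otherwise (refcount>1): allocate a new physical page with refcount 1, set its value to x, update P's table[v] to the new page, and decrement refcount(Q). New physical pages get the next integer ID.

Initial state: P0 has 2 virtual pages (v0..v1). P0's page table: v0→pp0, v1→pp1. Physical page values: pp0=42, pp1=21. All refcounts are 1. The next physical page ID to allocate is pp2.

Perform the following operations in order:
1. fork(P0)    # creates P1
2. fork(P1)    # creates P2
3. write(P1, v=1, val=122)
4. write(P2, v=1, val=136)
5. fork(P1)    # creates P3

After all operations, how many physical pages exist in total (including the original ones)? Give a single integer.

Answer: 4

Derivation:
Op 1: fork(P0) -> P1. 2 ppages; refcounts: pp0:2 pp1:2
Op 2: fork(P1) -> P2. 2 ppages; refcounts: pp0:3 pp1:3
Op 3: write(P1, v1, 122). refcount(pp1)=3>1 -> COPY to pp2. 3 ppages; refcounts: pp0:3 pp1:2 pp2:1
Op 4: write(P2, v1, 136). refcount(pp1)=2>1 -> COPY to pp3. 4 ppages; refcounts: pp0:3 pp1:1 pp2:1 pp3:1
Op 5: fork(P1) -> P3. 4 ppages; refcounts: pp0:4 pp1:1 pp2:2 pp3:1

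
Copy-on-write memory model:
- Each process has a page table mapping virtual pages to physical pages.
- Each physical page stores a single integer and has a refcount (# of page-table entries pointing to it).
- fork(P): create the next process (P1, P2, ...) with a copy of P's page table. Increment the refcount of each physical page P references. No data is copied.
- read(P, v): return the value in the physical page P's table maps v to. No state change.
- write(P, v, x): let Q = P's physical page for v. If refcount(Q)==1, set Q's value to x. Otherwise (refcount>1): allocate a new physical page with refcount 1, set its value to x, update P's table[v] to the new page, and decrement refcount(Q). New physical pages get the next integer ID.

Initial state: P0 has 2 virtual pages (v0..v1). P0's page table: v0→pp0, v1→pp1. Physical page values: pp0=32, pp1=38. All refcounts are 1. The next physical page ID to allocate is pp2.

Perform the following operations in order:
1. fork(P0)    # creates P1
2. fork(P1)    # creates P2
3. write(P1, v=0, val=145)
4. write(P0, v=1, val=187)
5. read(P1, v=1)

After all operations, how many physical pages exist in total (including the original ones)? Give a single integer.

Answer: 4

Derivation:
Op 1: fork(P0) -> P1. 2 ppages; refcounts: pp0:2 pp1:2
Op 2: fork(P1) -> P2. 2 ppages; refcounts: pp0:3 pp1:3
Op 3: write(P1, v0, 145). refcount(pp0)=3>1 -> COPY to pp2. 3 ppages; refcounts: pp0:2 pp1:3 pp2:1
Op 4: write(P0, v1, 187). refcount(pp1)=3>1 -> COPY to pp3. 4 ppages; refcounts: pp0:2 pp1:2 pp2:1 pp3:1
Op 5: read(P1, v1) -> 38. No state change.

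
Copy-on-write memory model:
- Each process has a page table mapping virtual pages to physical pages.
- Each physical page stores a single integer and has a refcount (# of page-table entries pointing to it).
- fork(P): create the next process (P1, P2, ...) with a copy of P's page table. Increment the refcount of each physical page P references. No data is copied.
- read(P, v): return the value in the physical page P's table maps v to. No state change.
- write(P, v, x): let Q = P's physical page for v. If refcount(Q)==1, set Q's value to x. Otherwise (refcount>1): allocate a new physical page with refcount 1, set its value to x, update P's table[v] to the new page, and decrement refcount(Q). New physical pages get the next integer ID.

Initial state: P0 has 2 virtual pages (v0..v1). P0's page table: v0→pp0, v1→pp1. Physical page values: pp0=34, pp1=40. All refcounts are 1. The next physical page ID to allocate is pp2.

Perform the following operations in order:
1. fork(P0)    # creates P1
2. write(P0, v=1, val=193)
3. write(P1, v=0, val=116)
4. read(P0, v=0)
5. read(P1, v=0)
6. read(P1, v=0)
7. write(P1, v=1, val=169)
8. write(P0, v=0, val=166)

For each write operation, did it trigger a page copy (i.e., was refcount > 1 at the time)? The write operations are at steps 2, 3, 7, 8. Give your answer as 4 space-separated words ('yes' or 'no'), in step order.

Op 1: fork(P0) -> P1. 2 ppages; refcounts: pp0:2 pp1:2
Op 2: write(P0, v1, 193). refcount(pp1)=2>1 -> COPY to pp2. 3 ppages; refcounts: pp0:2 pp1:1 pp2:1
Op 3: write(P1, v0, 116). refcount(pp0)=2>1 -> COPY to pp3. 4 ppages; refcounts: pp0:1 pp1:1 pp2:1 pp3:1
Op 4: read(P0, v0) -> 34. No state change.
Op 5: read(P1, v0) -> 116. No state change.
Op 6: read(P1, v0) -> 116. No state change.
Op 7: write(P1, v1, 169). refcount(pp1)=1 -> write in place. 4 ppages; refcounts: pp0:1 pp1:1 pp2:1 pp3:1
Op 8: write(P0, v0, 166). refcount(pp0)=1 -> write in place. 4 ppages; refcounts: pp0:1 pp1:1 pp2:1 pp3:1

yes yes no no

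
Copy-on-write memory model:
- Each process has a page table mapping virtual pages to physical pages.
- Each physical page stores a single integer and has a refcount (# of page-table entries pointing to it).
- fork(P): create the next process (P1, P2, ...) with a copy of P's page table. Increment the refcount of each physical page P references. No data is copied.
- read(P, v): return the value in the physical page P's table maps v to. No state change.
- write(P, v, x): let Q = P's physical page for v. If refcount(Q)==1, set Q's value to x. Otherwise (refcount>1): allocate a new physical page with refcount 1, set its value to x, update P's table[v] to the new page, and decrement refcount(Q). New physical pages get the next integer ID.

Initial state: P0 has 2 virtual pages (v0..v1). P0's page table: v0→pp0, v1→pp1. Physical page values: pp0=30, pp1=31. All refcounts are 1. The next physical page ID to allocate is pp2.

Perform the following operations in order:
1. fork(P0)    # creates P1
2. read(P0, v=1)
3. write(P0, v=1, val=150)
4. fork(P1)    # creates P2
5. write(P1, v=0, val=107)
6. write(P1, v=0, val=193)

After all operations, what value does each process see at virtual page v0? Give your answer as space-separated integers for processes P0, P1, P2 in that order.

Answer: 30 193 30

Derivation:
Op 1: fork(P0) -> P1. 2 ppages; refcounts: pp0:2 pp1:2
Op 2: read(P0, v1) -> 31. No state change.
Op 3: write(P0, v1, 150). refcount(pp1)=2>1 -> COPY to pp2. 3 ppages; refcounts: pp0:2 pp1:1 pp2:1
Op 4: fork(P1) -> P2. 3 ppages; refcounts: pp0:3 pp1:2 pp2:1
Op 5: write(P1, v0, 107). refcount(pp0)=3>1 -> COPY to pp3. 4 ppages; refcounts: pp0:2 pp1:2 pp2:1 pp3:1
Op 6: write(P1, v0, 193). refcount(pp3)=1 -> write in place. 4 ppages; refcounts: pp0:2 pp1:2 pp2:1 pp3:1
P0: v0 -> pp0 = 30
P1: v0 -> pp3 = 193
P2: v0 -> pp0 = 30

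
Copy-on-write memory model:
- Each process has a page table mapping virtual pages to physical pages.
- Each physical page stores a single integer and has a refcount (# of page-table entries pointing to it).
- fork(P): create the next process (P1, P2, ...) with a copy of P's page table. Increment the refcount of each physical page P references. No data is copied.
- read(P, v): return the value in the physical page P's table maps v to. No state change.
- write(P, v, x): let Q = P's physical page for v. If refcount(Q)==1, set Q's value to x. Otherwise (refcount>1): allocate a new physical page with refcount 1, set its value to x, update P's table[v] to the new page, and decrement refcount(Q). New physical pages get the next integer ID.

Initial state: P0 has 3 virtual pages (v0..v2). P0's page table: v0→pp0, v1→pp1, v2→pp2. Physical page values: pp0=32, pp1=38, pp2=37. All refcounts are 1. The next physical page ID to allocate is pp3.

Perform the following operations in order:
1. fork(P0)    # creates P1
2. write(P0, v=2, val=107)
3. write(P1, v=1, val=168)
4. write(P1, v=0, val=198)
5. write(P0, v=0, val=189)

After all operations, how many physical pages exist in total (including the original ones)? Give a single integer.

Op 1: fork(P0) -> P1. 3 ppages; refcounts: pp0:2 pp1:2 pp2:2
Op 2: write(P0, v2, 107). refcount(pp2)=2>1 -> COPY to pp3. 4 ppages; refcounts: pp0:2 pp1:2 pp2:1 pp3:1
Op 3: write(P1, v1, 168). refcount(pp1)=2>1 -> COPY to pp4. 5 ppages; refcounts: pp0:2 pp1:1 pp2:1 pp3:1 pp4:1
Op 4: write(P1, v0, 198). refcount(pp0)=2>1 -> COPY to pp5. 6 ppages; refcounts: pp0:1 pp1:1 pp2:1 pp3:1 pp4:1 pp5:1
Op 5: write(P0, v0, 189). refcount(pp0)=1 -> write in place. 6 ppages; refcounts: pp0:1 pp1:1 pp2:1 pp3:1 pp4:1 pp5:1

Answer: 6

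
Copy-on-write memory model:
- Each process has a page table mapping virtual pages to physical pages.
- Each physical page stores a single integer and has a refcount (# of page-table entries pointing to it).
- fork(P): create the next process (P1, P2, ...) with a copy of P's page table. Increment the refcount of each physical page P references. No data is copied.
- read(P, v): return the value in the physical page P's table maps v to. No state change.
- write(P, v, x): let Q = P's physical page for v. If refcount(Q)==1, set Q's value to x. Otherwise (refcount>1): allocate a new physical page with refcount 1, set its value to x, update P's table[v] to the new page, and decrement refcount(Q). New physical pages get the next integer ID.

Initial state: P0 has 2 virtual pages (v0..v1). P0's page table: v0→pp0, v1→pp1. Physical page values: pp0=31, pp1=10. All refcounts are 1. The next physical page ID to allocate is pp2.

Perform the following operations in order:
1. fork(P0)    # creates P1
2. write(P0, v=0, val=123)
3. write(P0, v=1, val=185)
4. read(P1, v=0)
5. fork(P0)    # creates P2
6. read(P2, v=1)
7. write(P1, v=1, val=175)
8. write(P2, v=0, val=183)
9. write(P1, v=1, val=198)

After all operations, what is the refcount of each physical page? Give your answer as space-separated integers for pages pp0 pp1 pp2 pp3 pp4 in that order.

Op 1: fork(P0) -> P1. 2 ppages; refcounts: pp0:2 pp1:2
Op 2: write(P0, v0, 123). refcount(pp0)=2>1 -> COPY to pp2. 3 ppages; refcounts: pp0:1 pp1:2 pp2:1
Op 3: write(P0, v1, 185). refcount(pp1)=2>1 -> COPY to pp3. 4 ppages; refcounts: pp0:1 pp1:1 pp2:1 pp3:1
Op 4: read(P1, v0) -> 31. No state change.
Op 5: fork(P0) -> P2. 4 ppages; refcounts: pp0:1 pp1:1 pp2:2 pp3:2
Op 6: read(P2, v1) -> 185. No state change.
Op 7: write(P1, v1, 175). refcount(pp1)=1 -> write in place. 4 ppages; refcounts: pp0:1 pp1:1 pp2:2 pp3:2
Op 8: write(P2, v0, 183). refcount(pp2)=2>1 -> COPY to pp4. 5 ppages; refcounts: pp0:1 pp1:1 pp2:1 pp3:2 pp4:1
Op 9: write(P1, v1, 198). refcount(pp1)=1 -> write in place. 5 ppages; refcounts: pp0:1 pp1:1 pp2:1 pp3:2 pp4:1

Answer: 1 1 1 2 1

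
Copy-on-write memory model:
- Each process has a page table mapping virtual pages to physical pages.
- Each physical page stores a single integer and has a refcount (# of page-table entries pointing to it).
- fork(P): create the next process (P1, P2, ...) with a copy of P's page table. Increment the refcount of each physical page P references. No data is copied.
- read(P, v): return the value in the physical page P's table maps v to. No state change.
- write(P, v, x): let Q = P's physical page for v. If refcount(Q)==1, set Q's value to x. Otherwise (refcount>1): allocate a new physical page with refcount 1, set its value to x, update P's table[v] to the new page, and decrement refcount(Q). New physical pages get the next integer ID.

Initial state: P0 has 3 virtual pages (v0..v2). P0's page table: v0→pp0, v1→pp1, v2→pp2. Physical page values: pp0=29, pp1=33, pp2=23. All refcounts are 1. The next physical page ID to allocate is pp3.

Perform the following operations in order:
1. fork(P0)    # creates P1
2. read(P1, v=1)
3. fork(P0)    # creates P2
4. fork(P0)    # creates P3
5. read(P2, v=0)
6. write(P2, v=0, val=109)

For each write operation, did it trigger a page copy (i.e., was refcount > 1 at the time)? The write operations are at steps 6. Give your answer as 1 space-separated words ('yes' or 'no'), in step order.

Op 1: fork(P0) -> P1. 3 ppages; refcounts: pp0:2 pp1:2 pp2:2
Op 2: read(P1, v1) -> 33. No state change.
Op 3: fork(P0) -> P2. 3 ppages; refcounts: pp0:3 pp1:3 pp2:3
Op 4: fork(P0) -> P3. 3 ppages; refcounts: pp0:4 pp1:4 pp2:4
Op 5: read(P2, v0) -> 29. No state change.
Op 6: write(P2, v0, 109). refcount(pp0)=4>1 -> COPY to pp3. 4 ppages; refcounts: pp0:3 pp1:4 pp2:4 pp3:1

yes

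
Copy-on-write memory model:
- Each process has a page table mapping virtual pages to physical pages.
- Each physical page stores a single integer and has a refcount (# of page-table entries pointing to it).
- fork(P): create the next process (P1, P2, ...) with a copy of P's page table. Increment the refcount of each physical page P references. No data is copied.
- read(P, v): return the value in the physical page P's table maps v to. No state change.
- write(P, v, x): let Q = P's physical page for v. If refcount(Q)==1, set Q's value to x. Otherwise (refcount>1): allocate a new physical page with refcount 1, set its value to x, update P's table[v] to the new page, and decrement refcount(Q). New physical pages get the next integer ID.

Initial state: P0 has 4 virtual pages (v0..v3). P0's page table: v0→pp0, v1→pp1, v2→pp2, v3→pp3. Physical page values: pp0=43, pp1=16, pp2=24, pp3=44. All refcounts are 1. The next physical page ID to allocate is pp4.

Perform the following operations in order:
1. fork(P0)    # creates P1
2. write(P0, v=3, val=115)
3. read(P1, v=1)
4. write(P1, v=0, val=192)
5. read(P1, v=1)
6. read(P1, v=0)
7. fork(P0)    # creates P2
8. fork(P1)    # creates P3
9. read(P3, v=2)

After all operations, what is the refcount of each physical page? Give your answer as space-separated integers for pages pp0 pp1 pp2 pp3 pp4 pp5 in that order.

Op 1: fork(P0) -> P1. 4 ppages; refcounts: pp0:2 pp1:2 pp2:2 pp3:2
Op 2: write(P0, v3, 115). refcount(pp3)=2>1 -> COPY to pp4. 5 ppages; refcounts: pp0:2 pp1:2 pp2:2 pp3:1 pp4:1
Op 3: read(P1, v1) -> 16. No state change.
Op 4: write(P1, v0, 192). refcount(pp0)=2>1 -> COPY to pp5. 6 ppages; refcounts: pp0:1 pp1:2 pp2:2 pp3:1 pp4:1 pp5:1
Op 5: read(P1, v1) -> 16. No state change.
Op 6: read(P1, v0) -> 192. No state change.
Op 7: fork(P0) -> P2. 6 ppages; refcounts: pp0:2 pp1:3 pp2:3 pp3:1 pp4:2 pp5:1
Op 8: fork(P1) -> P3. 6 ppages; refcounts: pp0:2 pp1:4 pp2:4 pp3:2 pp4:2 pp5:2
Op 9: read(P3, v2) -> 24. No state change.

Answer: 2 4 4 2 2 2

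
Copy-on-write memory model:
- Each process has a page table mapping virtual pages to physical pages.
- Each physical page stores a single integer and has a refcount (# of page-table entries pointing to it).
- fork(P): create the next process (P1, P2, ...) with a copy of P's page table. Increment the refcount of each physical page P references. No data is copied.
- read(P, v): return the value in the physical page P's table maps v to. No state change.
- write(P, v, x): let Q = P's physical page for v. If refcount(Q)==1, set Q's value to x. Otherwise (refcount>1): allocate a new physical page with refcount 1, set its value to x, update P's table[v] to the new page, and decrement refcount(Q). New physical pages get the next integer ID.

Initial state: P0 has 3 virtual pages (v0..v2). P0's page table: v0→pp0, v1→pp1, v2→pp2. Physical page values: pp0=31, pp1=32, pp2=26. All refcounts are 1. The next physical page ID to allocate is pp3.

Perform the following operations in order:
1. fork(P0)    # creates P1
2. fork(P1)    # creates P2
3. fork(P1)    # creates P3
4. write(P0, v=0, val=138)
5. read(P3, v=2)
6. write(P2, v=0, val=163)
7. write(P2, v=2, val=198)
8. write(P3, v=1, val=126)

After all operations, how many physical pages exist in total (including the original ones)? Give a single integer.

Op 1: fork(P0) -> P1. 3 ppages; refcounts: pp0:2 pp1:2 pp2:2
Op 2: fork(P1) -> P2. 3 ppages; refcounts: pp0:3 pp1:3 pp2:3
Op 3: fork(P1) -> P3. 3 ppages; refcounts: pp0:4 pp1:4 pp2:4
Op 4: write(P0, v0, 138). refcount(pp0)=4>1 -> COPY to pp3. 4 ppages; refcounts: pp0:3 pp1:4 pp2:4 pp3:1
Op 5: read(P3, v2) -> 26. No state change.
Op 6: write(P2, v0, 163). refcount(pp0)=3>1 -> COPY to pp4. 5 ppages; refcounts: pp0:2 pp1:4 pp2:4 pp3:1 pp4:1
Op 7: write(P2, v2, 198). refcount(pp2)=4>1 -> COPY to pp5. 6 ppages; refcounts: pp0:2 pp1:4 pp2:3 pp3:1 pp4:1 pp5:1
Op 8: write(P3, v1, 126). refcount(pp1)=4>1 -> COPY to pp6. 7 ppages; refcounts: pp0:2 pp1:3 pp2:3 pp3:1 pp4:1 pp5:1 pp6:1

Answer: 7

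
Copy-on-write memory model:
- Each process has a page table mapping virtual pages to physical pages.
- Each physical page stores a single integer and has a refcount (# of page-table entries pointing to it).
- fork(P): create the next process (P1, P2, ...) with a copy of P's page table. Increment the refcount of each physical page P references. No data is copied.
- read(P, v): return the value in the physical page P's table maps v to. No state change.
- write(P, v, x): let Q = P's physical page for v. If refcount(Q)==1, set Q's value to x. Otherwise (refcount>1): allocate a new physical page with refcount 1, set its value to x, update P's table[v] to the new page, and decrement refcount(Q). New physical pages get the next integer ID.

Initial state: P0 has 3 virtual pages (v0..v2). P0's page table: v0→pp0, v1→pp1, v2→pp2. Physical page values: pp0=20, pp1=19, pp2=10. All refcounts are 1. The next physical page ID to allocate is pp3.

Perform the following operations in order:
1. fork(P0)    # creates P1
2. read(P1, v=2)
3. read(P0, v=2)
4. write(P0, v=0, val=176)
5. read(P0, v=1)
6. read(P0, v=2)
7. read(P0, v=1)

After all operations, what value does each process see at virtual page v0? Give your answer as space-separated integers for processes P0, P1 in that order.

Op 1: fork(P0) -> P1. 3 ppages; refcounts: pp0:2 pp1:2 pp2:2
Op 2: read(P1, v2) -> 10. No state change.
Op 3: read(P0, v2) -> 10. No state change.
Op 4: write(P0, v0, 176). refcount(pp0)=2>1 -> COPY to pp3. 4 ppages; refcounts: pp0:1 pp1:2 pp2:2 pp3:1
Op 5: read(P0, v1) -> 19. No state change.
Op 6: read(P0, v2) -> 10. No state change.
Op 7: read(P0, v1) -> 19. No state change.
P0: v0 -> pp3 = 176
P1: v0 -> pp0 = 20

Answer: 176 20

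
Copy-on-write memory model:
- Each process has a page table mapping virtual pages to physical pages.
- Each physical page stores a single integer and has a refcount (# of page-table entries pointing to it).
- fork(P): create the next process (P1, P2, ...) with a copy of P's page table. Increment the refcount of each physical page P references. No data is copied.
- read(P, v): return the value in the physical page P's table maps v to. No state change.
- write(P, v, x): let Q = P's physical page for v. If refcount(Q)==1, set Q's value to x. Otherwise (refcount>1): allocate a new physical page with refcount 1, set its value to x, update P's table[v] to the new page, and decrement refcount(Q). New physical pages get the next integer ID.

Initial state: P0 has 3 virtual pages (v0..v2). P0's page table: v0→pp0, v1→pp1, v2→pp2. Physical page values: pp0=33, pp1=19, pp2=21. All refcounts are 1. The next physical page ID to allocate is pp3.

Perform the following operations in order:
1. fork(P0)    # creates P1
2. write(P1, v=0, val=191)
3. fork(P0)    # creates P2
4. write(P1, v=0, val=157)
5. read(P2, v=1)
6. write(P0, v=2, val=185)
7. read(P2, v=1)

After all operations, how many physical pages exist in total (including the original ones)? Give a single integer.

Answer: 5

Derivation:
Op 1: fork(P0) -> P1. 3 ppages; refcounts: pp0:2 pp1:2 pp2:2
Op 2: write(P1, v0, 191). refcount(pp0)=2>1 -> COPY to pp3. 4 ppages; refcounts: pp0:1 pp1:2 pp2:2 pp3:1
Op 3: fork(P0) -> P2. 4 ppages; refcounts: pp0:2 pp1:3 pp2:3 pp3:1
Op 4: write(P1, v0, 157). refcount(pp3)=1 -> write in place. 4 ppages; refcounts: pp0:2 pp1:3 pp2:3 pp3:1
Op 5: read(P2, v1) -> 19. No state change.
Op 6: write(P0, v2, 185). refcount(pp2)=3>1 -> COPY to pp4. 5 ppages; refcounts: pp0:2 pp1:3 pp2:2 pp3:1 pp4:1
Op 7: read(P2, v1) -> 19. No state change.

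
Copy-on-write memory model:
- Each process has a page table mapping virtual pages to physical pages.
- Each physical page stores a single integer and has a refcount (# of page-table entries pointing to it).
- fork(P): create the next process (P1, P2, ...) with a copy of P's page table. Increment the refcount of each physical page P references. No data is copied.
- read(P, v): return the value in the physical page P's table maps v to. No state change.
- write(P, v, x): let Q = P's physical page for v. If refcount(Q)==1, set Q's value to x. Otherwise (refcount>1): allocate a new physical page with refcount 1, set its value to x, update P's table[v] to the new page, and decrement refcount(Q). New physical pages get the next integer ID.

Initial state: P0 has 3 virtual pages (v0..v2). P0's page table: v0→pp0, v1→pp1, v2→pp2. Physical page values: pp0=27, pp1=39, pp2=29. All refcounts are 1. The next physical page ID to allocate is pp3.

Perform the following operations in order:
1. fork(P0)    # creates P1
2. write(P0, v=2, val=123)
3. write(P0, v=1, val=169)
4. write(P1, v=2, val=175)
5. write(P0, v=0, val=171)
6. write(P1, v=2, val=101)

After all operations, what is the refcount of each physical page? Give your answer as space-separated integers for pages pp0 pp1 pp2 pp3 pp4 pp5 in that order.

Answer: 1 1 1 1 1 1

Derivation:
Op 1: fork(P0) -> P1. 3 ppages; refcounts: pp0:2 pp1:2 pp2:2
Op 2: write(P0, v2, 123). refcount(pp2)=2>1 -> COPY to pp3. 4 ppages; refcounts: pp0:2 pp1:2 pp2:1 pp3:1
Op 3: write(P0, v1, 169). refcount(pp1)=2>1 -> COPY to pp4. 5 ppages; refcounts: pp0:2 pp1:1 pp2:1 pp3:1 pp4:1
Op 4: write(P1, v2, 175). refcount(pp2)=1 -> write in place. 5 ppages; refcounts: pp0:2 pp1:1 pp2:1 pp3:1 pp4:1
Op 5: write(P0, v0, 171). refcount(pp0)=2>1 -> COPY to pp5. 6 ppages; refcounts: pp0:1 pp1:1 pp2:1 pp3:1 pp4:1 pp5:1
Op 6: write(P1, v2, 101). refcount(pp2)=1 -> write in place. 6 ppages; refcounts: pp0:1 pp1:1 pp2:1 pp3:1 pp4:1 pp5:1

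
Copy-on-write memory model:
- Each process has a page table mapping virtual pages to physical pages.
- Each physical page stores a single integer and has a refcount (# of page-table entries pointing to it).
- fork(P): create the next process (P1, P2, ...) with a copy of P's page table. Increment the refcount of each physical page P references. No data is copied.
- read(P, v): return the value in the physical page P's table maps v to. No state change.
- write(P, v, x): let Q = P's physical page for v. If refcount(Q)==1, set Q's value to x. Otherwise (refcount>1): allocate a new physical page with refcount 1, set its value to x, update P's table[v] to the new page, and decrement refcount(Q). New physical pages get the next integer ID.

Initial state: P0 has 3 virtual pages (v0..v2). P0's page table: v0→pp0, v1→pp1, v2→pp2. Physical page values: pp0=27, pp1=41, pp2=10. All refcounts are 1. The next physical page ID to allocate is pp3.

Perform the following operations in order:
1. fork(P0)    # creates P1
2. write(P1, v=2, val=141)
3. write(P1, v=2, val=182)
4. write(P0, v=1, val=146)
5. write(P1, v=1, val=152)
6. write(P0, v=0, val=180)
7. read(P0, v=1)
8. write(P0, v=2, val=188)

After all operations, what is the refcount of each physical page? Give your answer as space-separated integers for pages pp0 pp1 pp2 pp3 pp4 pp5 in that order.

Op 1: fork(P0) -> P1. 3 ppages; refcounts: pp0:2 pp1:2 pp2:2
Op 2: write(P1, v2, 141). refcount(pp2)=2>1 -> COPY to pp3. 4 ppages; refcounts: pp0:2 pp1:2 pp2:1 pp3:1
Op 3: write(P1, v2, 182). refcount(pp3)=1 -> write in place. 4 ppages; refcounts: pp0:2 pp1:2 pp2:1 pp3:1
Op 4: write(P0, v1, 146). refcount(pp1)=2>1 -> COPY to pp4. 5 ppages; refcounts: pp0:2 pp1:1 pp2:1 pp3:1 pp4:1
Op 5: write(P1, v1, 152). refcount(pp1)=1 -> write in place. 5 ppages; refcounts: pp0:2 pp1:1 pp2:1 pp3:1 pp4:1
Op 6: write(P0, v0, 180). refcount(pp0)=2>1 -> COPY to pp5. 6 ppages; refcounts: pp0:1 pp1:1 pp2:1 pp3:1 pp4:1 pp5:1
Op 7: read(P0, v1) -> 146. No state change.
Op 8: write(P0, v2, 188). refcount(pp2)=1 -> write in place. 6 ppages; refcounts: pp0:1 pp1:1 pp2:1 pp3:1 pp4:1 pp5:1

Answer: 1 1 1 1 1 1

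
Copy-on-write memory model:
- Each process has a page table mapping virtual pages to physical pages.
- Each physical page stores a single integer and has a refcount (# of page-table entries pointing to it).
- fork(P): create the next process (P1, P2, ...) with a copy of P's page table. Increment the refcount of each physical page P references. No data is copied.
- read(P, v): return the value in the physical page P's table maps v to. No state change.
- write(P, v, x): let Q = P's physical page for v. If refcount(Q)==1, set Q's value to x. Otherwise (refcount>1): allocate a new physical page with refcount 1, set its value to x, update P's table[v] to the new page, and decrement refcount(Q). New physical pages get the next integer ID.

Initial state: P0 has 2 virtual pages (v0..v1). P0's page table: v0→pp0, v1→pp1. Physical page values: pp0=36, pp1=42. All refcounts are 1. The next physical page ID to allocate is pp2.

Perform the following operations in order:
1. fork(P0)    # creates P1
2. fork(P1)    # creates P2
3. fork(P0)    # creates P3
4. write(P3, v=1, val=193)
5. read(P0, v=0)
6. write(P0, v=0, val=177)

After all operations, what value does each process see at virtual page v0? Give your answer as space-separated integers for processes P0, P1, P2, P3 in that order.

Op 1: fork(P0) -> P1. 2 ppages; refcounts: pp0:2 pp1:2
Op 2: fork(P1) -> P2. 2 ppages; refcounts: pp0:3 pp1:3
Op 3: fork(P0) -> P3. 2 ppages; refcounts: pp0:4 pp1:4
Op 4: write(P3, v1, 193). refcount(pp1)=4>1 -> COPY to pp2. 3 ppages; refcounts: pp0:4 pp1:3 pp2:1
Op 5: read(P0, v0) -> 36. No state change.
Op 6: write(P0, v0, 177). refcount(pp0)=4>1 -> COPY to pp3. 4 ppages; refcounts: pp0:3 pp1:3 pp2:1 pp3:1
P0: v0 -> pp3 = 177
P1: v0 -> pp0 = 36
P2: v0 -> pp0 = 36
P3: v0 -> pp0 = 36

Answer: 177 36 36 36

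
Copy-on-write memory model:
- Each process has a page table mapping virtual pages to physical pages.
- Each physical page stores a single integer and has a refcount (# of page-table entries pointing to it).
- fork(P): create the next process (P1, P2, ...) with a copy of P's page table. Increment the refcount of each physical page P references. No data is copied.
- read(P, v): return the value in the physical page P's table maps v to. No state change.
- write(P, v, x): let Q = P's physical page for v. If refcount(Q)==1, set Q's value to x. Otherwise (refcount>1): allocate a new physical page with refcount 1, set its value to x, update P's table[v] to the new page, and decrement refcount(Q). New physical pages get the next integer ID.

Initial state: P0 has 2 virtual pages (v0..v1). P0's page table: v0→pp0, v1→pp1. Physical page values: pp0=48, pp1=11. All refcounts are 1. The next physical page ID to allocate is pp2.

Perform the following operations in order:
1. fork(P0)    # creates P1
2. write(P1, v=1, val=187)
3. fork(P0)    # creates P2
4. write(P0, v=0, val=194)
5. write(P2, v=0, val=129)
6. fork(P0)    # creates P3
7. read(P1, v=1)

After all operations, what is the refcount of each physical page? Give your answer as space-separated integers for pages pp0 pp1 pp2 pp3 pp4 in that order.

Op 1: fork(P0) -> P1. 2 ppages; refcounts: pp0:2 pp1:2
Op 2: write(P1, v1, 187). refcount(pp1)=2>1 -> COPY to pp2. 3 ppages; refcounts: pp0:2 pp1:1 pp2:1
Op 3: fork(P0) -> P2. 3 ppages; refcounts: pp0:3 pp1:2 pp2:1
Op 4: write(P0, v0, 194). refcount(pp0)=3>1 -> COPY to pp3. 4 ppages; refcounts: pp0:2 pp1:2 pp2:1 pp3:1
Op 5: write(P2, v0, 129). refcount(pp0)=2>1 -> COPY to pp4. 5 ppages; refcounts: pp0:1 pp1:2 pp2:1 pp3:1 pp4:1
Op 6: fork(P0) -> P3. 5 ppages; refcounts: pp0:1 pp1:3 pp2:1 pp3:2 pp4:1
Op 7: read(P1, v1) -> 187. No state change.

Answer: 1 3 1 2 1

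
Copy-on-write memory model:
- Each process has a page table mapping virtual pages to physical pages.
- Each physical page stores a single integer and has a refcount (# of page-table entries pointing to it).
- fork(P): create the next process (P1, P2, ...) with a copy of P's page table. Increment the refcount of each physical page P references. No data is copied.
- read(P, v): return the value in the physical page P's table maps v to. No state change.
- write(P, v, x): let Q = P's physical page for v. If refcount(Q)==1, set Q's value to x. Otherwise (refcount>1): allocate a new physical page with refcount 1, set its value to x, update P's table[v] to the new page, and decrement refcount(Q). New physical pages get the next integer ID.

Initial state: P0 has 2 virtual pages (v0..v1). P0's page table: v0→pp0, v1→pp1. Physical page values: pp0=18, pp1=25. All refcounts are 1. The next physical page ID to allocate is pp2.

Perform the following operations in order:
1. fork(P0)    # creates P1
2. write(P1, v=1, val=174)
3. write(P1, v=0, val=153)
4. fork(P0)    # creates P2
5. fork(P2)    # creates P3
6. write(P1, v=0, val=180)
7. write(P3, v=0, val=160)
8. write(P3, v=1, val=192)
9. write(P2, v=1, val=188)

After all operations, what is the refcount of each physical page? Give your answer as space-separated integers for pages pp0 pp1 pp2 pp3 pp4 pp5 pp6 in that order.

Answer: 2 1 1 1 1 1 1

Derivation:
Op 1: fork(P0) -> P1. 2 ppages; refcounts: pp0:2 pp1:2
Op 2: write(P1, v1, 174). refcount(pp1)=2>1 -> COPY to pp2. 3 ppages; refcounts: pp0:2 pp1:1 pp2:1
Op 3: write(P1, v0, 153). refcount(pp0)=2>1 -> COPY to pp3. 4 ppages; refcounts: pp0:1 pp1:1 pp2:1 pp3:1
Op 4: fork(P0) -> P2. 4 ppages; refcounts: pp0:2 pp1:2 pp2:1 pp3:1
Op 5: fork(P2) -> P3. 4 ppages; refcounts: pp0:3 pp1:3 pp2:1 pp3:1
Op 6: write(P1, v0, 180). refcount(pp3)=1 -> write in place. 4 ppages; refcounts: pp0:3 pp1:3 pp2:1 pp3:1
Op 7: write(P3, v0, 160). refcount(pp0)=3>1 -> COPY to pp4. 5 ppages; refcounts: pp0:2 pp1:3 pp2:1 pp3:1 pp4:1
Op 8: write(P3, v1, 192). refcount(pp1)=3>1 -> COPY to pp5. 6 ppages; refcounts: pp0:2 pp1:2 pp2:1 pp3:1 pp4:1 pp5:1
Op 9: write(P2, v1, 188). refcount(pp1)=2>1 -> COPY to pp6. 7 ppages; refcounts: pp0:2 pp1:1 pp2:1 pp3:1 pp4:1 pp5:1 pp6:1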